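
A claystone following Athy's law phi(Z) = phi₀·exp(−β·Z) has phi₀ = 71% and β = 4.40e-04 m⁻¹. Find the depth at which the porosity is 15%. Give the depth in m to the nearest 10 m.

Working in km (1 km = 1000 m; β in km⁻¹ = β in m⁻¹ × 1000):
Invert Athy's law: Z = ln(phi₀/phi) / β
Z = ln(0.71/0.15) / 0.44 = ln(4.733) / 0.44 = 1.5546 / 0.44 = 3.533 km

3530 m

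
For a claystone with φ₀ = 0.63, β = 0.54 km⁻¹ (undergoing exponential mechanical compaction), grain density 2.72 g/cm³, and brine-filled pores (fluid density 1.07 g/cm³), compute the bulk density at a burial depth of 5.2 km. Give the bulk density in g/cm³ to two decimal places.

Porosity at depth: φ = 0.63·exp(−0.54×5.2) = 0.63×0.0603 = 0.0380
Bulk density: ρ_b = (1−φ)ρ_g + φ·ρ_f = 0.9620×2.72 + 0.0380×1.07
       = 2.617 + 0.041 = 2.657 g/cm³

2.66 g/cm³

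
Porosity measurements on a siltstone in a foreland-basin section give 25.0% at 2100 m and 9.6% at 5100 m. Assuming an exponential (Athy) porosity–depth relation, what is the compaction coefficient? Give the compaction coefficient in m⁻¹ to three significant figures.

0.000319 m⁻¹

Working in km (1 km = 1000 m; β in km⁻¹ = β in m⁻¹ × 1000):
Athy: φ(Z) = φ₀ e^(−βZ) ⇒ φ₁/φ₂ = e^{β(Z₂−Z₁)} ⇒ β = ln(φ₁/φ₂)/(Z₂−Z₁)
β = ln(0.25/0.096) / (5.1 − 2.1) = ln(2.604) / 3 = 0.9571 / 3 = 0.319 km⁻¹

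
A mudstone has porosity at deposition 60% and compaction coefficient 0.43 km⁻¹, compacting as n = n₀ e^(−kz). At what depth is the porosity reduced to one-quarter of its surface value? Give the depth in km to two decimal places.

3.22 km

n/n₀ = 1/4 ⇒ exp(−k·z) = 1/4 ⇒ z = ln(4) / k
z = 1.3863 / 0.43 = 3.224 km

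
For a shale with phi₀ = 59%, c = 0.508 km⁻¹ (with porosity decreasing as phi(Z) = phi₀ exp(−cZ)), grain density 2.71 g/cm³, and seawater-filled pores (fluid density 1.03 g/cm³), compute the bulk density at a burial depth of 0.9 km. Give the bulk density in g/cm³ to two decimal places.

2.08 g/cm³

Porosity at depth: phi = 0.59·exp(−0.508×0.9) = 0.59×0.6331 = 0.3735
Bulk density: ρ_b = (1−phi)ρ_g + phi·ρ_f = 0.6265×2.71 + 0.3735×1.03
       = 1.698 + 0.385 = 2.083 g/cm³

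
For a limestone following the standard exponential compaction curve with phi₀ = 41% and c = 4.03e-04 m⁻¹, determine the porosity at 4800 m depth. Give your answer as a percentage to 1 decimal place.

Working in km (1 km = 1000 m; c in km⁻¹ = c in m⁻¹ × 1000):
phi = phi₀·exp(−c·d) = 0.41 × exp(−0.403 × 4.8) = 0.41 × exp(−1.934)
  = 0.41 × 0.1445 = 0.0592

5.9%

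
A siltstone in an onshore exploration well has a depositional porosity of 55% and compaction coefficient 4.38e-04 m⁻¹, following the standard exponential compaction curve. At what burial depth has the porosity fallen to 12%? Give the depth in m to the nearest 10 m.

Working in km (1 km = 1000 m; k in km⁻¹ = k in m⁻¹ × 1000):
Invert Athy's law: Z = ln(n₀/n) / k
Z = ln(0.55/0.12) / 0.438 = ln(4.583) / 0.438 = 1.5224 / 0.438 = 3.476 km

3480 m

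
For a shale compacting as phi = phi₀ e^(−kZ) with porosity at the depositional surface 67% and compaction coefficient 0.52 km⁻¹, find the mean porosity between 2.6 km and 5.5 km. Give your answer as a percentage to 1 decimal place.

⟨phi⟩ = (1/(Z₂−Z₁)) ∫ phi₀ e^(−kZ) dZ = phi₀·(e^(−k·Z₁) − e^(−k·Z₂)) / (k·(Z₂−Z₁))
e^(−0.52×2.6) = 0.2587; e^(−0.52×5.5) = 0.0573
⟨phi⟩ = 0.67 × (0.2587 − 0.0573) / (0.52 × 2.9) = 0.67 × 0.1336 = 0.0895

9.0%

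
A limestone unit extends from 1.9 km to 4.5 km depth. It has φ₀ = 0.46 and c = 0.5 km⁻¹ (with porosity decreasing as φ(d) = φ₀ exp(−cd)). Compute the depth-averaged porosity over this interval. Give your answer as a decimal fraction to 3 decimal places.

⟨φ⟩ = (1/(d₂−d₁)) ∫ φ₀ e^(−cd) dd = φ₀·(e^(−c·d₁) − e^(−c·d₂)) / (c·(d₂−d₁))
e^(−0.5×1.9) = 0.3867; e^(−0.5×4.5) = 0.1054
⟨φ⟩ = 0.46 × (0.3867 − 0.1054) / (0.5 × 2.6) = 0.46 × 0.2164 = 0.0996

0.100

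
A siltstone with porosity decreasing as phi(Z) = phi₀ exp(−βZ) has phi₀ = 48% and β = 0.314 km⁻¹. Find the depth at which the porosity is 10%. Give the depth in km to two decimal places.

Invert Athy's law: Z = ln(phi₀/phi) / β
Z = ln(0.48/0.1) / 0.314 = ln(4.8) / 0.314 = 1.5686 / 0.314 = 4.996 km

5.00 km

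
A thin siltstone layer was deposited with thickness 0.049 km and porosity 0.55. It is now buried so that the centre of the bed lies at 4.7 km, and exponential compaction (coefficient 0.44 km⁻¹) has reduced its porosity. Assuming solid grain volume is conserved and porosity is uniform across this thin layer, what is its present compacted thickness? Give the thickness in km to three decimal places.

Porosity at 4.7 km: phi = 0.55·exp(−0.44×4.7) = 0.0695
Solid-volume conservation: h(1−phi) = h₀(1−phi₀) ⇒ h = h₀·(1−phi₀)/(1−phi)
h = 0.049 × (1 − 0.55)/(1 − 0.0695) = 0.049 × 0.4836 = 0.0237 km

0.024 km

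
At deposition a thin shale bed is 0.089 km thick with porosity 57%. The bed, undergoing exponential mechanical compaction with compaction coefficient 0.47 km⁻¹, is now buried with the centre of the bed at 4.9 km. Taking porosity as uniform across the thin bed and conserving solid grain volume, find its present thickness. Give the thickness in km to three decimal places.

Porosity at 4.9 km: phi = 0.57·exp(−0.47×4.9) = 0.0570
Solid-volume conservation: h(1−phi) = h₀(1−phi₀) ⇒ h = h₀·(1−phi₀)/(1−phi)
h = 0.089 × (1 − 0.57)/(1 − 0.0570) = 0.089 × 0.4560 = 0.0406 km

0.041 km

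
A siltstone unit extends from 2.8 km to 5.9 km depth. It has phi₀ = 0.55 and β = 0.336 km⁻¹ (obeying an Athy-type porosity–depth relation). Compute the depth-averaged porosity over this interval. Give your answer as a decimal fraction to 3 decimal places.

0.133

⟨phi⟩ = (1/(Z₂−Z₁)) ∫ phi₀ e^(−βZ) dZ = phi₀·(e^(−β·Z₁) − e^(−β·Z₂)) / (β·(Z₂−Z₁))
e^(−0.336×2.8) = 0.3903; e^(−0.336×5.9) = 0.1377
⟨phi⟩ = 0.55 × (0.3903 − 0.1377) / (0.336 × 3.1) = 0.55 × 0.2425 = 0.1334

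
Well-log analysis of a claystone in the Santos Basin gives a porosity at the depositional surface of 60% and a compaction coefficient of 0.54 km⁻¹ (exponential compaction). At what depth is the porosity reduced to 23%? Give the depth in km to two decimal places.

Invert Athy's law: z = ln(φ₀/φ) / c
z = ln(0.6/0.23) / 0.54 = ln(2.609) / 0.54 = 0.9589 / 0.54 = 1.776 km

1.78 km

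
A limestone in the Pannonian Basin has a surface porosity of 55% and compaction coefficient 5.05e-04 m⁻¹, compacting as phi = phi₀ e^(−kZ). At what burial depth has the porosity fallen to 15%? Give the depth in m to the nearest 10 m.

Working in km (1 km = 1000 m; k in km⁻¹ = k in m⁻¹ × 1000):
Invert Athy's law: Z = ln(phi₀/phi) / k
Z = ln(0.55/0.15) / 0.505 = ln(3.667) / 0.505 = 1.2993 / 0.505 = 2.573 km

2570 m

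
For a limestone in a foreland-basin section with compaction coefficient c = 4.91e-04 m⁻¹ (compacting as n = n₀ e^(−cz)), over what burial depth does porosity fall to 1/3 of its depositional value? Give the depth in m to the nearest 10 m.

Working in km (1 km = 1000 m; c in km⁻¹ = c in m⁻¹ × 1000):
n/n₀ = 1/3 ⇒ exp(−c·z) = 1/3 ⇒ z = ln(3) / c
z = 1.0986 / 0.491 = 2.237 km

2240 m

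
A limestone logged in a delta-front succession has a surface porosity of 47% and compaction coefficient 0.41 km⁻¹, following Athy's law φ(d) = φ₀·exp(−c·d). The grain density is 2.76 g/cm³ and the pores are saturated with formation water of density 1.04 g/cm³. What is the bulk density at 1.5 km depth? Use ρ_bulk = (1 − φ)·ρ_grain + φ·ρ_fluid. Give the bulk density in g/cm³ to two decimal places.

2.32 g/cm³

Porosity at depth: φ = 0.47·exp(−0.41×1.5) = 0.47×0.5406 = 0.2541
Bulk density: ρ_b = (1−φ)ρ_g + φ·ρ_f = 0.7459×2.76 + 0.2541×1.04
       = 2.059 + 0.264 = 2.323 g/cm³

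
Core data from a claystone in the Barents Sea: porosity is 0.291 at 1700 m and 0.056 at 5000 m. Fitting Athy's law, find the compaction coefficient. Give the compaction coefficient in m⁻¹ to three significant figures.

Working in km (1 km = 1000 m; k in km⁻¹ = k in m⁻¹ × 1000):
Athy: φ(z) = φ₀ e^(−kz) ⇒ φ₁/φ₂ = e^{k(z₂−z₁)} ⇒ k = ln(φ₁/φ₂)/(z₂−z₁)
k = ln(0.291/0.056) / (5 − 1.7) = ln(5.196) / 3.3 = 1.6480 / 3.3 = 0.4994 km⁻¹

0.000499 m⁻¹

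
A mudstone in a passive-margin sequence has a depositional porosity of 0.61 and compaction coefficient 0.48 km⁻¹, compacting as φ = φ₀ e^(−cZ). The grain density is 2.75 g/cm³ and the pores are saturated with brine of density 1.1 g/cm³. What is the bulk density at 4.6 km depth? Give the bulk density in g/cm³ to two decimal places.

Porosity at depth: φ = 0.61·exp(−0.48×4.6) = 0.61×0.1099 = 0.0671
Bulk density: ρ_b = (1−φ)ρ_g + φ·ρ_f = 0.9329×2.75 + 0.0671×1.1
       = 2.566 + 0.074 = 2.639 g/cm³

2.64 g/cm³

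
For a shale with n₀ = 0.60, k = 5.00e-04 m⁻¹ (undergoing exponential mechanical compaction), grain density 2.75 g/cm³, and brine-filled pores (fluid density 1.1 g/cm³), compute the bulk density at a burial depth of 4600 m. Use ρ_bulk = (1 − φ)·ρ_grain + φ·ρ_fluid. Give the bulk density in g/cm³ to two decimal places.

2.65 g/cm³

Working in km (1 km = 1000 m; k in km⁻¹ = k in m⁻¹ × 1000):
Porosity at depth: n = 0.6·exp(−0.5×4.6) = 0.6×0.1003 = 0.0602
Bulk density: ρ_b = (1−n)ρ_g + n·ρ_f = 0.9398×2.75 + 0.0602×1.1
       = 2.585 + 0.066 = 2.651 g/cm³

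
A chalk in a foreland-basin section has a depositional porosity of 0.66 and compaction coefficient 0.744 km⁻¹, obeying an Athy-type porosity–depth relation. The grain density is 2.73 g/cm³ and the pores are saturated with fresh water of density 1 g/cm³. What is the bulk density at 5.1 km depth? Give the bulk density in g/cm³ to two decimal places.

Porosity at depth: n = 0.66·exp(−0.744×5.1) = 0.66×0.0225 = 0.0148
Bulk density: ρ_b = (1−n)ρ_g + n·ρ_f = 0.9852×2.73 + 0.0148×1
       = 2.689 + 0.015 = 2.704 g/cm³

2.70 g/cm³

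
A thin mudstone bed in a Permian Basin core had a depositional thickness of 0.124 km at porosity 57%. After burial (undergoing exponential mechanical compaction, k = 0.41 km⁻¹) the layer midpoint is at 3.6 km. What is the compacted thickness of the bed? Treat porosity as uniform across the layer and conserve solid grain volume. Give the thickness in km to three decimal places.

Porosity at 3.6 km: φ = 0.57·exp(−0.41×3.6) = 0.1303
Solid-volume conservation: h(1−φ) = h₀(1−φ₀) ⇒ h = h₀·(1−φ₀)/(1−φ)
h = 0.124 × (1 − 0.57)/(1 − 0.1303) = 0.124 × 0.4944 = 0.0613 km

0.061 km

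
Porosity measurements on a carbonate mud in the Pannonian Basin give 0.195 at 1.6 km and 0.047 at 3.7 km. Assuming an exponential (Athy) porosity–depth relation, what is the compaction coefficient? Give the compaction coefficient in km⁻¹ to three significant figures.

0.678 km⁻¹

Athy: φ(z) = φ₀ e^(−βz) ⇒ φ₁/φ₂ = e^{β(z₂−z₁)} ⇒ β = ln(φ₁/φ₂)/(z₂−z₁)
β = ln(0.195/0.047) / (3.7 − 1.6) = ln(4.149) / 2.1 = 1.4229 / 2.1 = 0.6775 km⁻¹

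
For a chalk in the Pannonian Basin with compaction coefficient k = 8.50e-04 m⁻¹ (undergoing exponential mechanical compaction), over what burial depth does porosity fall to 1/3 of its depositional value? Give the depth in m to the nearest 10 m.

Working in km (1 km = 1000 m; k in km⁻¹ = k in m⁻¹ × 1000):
phi/phi₀ = 1/3 ⇒ exp(−k·z) = 1/3 ⇒ z = ln(3) / k
z = 1.0986 / 0.85 = 1.292 km

1290 m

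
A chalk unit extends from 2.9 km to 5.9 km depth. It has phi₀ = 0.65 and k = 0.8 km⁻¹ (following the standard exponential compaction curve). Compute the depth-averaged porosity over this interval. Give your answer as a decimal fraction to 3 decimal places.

0.024

⟨phi⟩ = (1/(d₂−d₁)) ∫ phi₀ e^(−kd) dd = phi₀·(e^(−k·d₁) − e^(−k·d₂)) / (k·(d₂−d₁))
e^(−0.8×2.9) = 0.0983; e^(−0.8×5.9) = 0.0089
⟨phi⟩ = 0.65 × (0.0983 − 0.0089) / (0.8 × 3) = 0.65 × 0.0372 = 0.0242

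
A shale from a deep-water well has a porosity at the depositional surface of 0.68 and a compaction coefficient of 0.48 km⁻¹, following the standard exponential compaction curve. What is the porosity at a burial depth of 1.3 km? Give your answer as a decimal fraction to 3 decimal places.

0.364

n = n₀·exp(−c·Z) = 0.68 × exp(−0.48 × 1.3) = 0.68 × exp(−0.624)
  = 0.68 × 0.5358 = 0.3643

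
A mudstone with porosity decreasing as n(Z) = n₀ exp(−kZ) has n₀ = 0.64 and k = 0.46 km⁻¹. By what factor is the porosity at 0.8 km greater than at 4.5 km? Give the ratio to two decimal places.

5.48

n(Z₁)/n(Z₂) = e^(−k·Z₁)/e^(−k·Z₂) = e^{k(Z₂−Z₁)}
= exp(0.46 × 3.7) = exp(1.702) = 5.4849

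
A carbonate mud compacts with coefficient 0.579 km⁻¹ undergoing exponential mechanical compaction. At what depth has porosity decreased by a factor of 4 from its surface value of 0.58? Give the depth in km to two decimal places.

2.39 km

phi/phi₀ = 1/4 ⇒ exp(−c·z) = 1/4 ⇒ z = ln(4) / c
z = 1.3863 / 0.579 = 2.394 km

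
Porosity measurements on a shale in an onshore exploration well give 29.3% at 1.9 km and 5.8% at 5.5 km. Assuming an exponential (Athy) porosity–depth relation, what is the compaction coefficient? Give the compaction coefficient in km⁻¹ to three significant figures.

0.450 km⁻¹

Athy: phi(z) = phi₀ e^(−kz) ⇒ phi₁/phi₂ = e^{k(z₂−z₁)} ⇒ k = ln(phi₁/phi₂)/(z₂−z₁)
k = ln(0.293/0.058) / (5.5 − 1.9) = ln(5.052) / 3.6 = 1.6197 / 3.6 = 0.4499 km⁻¹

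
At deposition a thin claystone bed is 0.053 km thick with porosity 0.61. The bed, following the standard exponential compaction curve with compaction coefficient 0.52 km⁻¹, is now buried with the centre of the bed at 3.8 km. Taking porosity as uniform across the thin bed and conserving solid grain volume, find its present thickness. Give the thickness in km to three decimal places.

Porosity at 3.8 km: n = 0.61·exp(−0.52×3.8) = 0.0846
Solid-volume conservation: h(1−n) = h₀(1−n₀) ⇒ h = h₀·(1−n₀)/(1−n)
h = 0.053 × (1 − 0.61)/(1 − 0.0846) = 0.053 × 0.4260 = 0.0226 km

0.023 km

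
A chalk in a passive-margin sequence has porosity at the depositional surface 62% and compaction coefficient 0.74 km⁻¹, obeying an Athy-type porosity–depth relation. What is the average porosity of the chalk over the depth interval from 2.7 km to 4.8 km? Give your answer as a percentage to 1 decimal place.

4.3%

⟨n⟩ = (1/(d₂−d₁)) ∫ n₀ e^(−kd) dd = n₀·(e^(−k·d₁) − e^(−k·d₂)) / (k·(d₂−d₁))
e^(−0.74×2.7) = 0.1356; e^(−0.74×4.8) = 0.0287
⟨n⟩ = 0.62 × (0.1356 − 0.0287) / (0.74 × 2.1) = 0.62 × 0.0688 = 0.0427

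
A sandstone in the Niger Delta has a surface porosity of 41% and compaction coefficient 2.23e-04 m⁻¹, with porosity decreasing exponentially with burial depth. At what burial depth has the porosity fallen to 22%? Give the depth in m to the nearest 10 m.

2790 m

Working in km (1 km = 1000 m; k in km⁻¹ = k in m⁻¹ × 1000):
Invert Athy's law: Z = ln(phi₀/phi) / k
Z = ln(0.41/0.22) / 0.223 = ln(1.864) / 0.223 = 0.6225 / 0.223 = 2.792 km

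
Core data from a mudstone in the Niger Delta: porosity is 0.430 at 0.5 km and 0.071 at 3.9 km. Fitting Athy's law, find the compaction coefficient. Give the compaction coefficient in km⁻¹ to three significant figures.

0.530 km⁻¹

Athy: phi(Z) = phi₀ e^(−βZ) ⇒ phi₁/phi₂ = e^{β(Z₂−Z₁)} ⇒ β = ln(phi₁/phi₂)/(Z₂−Z₁)
β = ln(0.43/0.071) / (3.9 − 0.5) = ln(6.056) / 3.4 = 1.8011 / 3.4 = 0.5297 km⁻¹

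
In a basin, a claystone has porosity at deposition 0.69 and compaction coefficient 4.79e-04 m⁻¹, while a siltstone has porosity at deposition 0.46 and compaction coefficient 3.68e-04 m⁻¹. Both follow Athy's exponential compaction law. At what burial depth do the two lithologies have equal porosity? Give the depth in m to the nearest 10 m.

Working in km (1 km = 1000 m; k in km⁻¹ = k in m⁻¹ × 1000):
Set φ₀ₐ e^(−kₐZ) = φ₀ᵦ e^(−kᵦZ) ⇒ ln(φ₀ₐ/φ₀ᵦ) = (kₐ − kᵦ)·Z
Z = ln(0.69/0.46) / (0.479 − 0.368) = 0.4055 / 0.111 = 3.653 km

3650 m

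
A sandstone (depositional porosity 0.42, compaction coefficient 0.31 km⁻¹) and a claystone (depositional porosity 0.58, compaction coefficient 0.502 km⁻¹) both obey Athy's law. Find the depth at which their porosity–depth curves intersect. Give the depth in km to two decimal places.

1.68 km

Set φ₀ₐ e^(−βₐd) = φ₀ᵦ e^(−βᵦd) ⇒ ln(φ₀ₐ/φ₀ᵦ) = (βₐ − βᵦ)·d
d = ln(0.42/0.58) / (0.31 − 0.502) = -0.3228 / -0.192 = 1.681 km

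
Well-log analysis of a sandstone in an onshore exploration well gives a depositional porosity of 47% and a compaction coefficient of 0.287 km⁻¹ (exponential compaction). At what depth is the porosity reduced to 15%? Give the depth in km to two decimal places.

3.98 km

Invert Athy's law: z = ln(n₀/n) / c
z = ln(0.47/0.15) / 0.287 = ln(3.133) / 0.287 = 1.1421 / 0.287 = 3.979 km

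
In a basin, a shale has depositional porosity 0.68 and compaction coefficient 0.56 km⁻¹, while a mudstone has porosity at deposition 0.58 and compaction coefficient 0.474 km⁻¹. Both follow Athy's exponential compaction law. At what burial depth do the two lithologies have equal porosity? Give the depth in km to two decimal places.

1.85 km

Set phi₀ₐ e^(−kₐz) = phi₀ᵦ e^(−kᵦz) ⇒ ln(phi₀ₐ/phi₀ᵦ) = (kₐ − kᵦ)·z
z = ln(0.68/0.58) / (0.56 − 0.474) = 0.1591 / 0.086 = 1.850 km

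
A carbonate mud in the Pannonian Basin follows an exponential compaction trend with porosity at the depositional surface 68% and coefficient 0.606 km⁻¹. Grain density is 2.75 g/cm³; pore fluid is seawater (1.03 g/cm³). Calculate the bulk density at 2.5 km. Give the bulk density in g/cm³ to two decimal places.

2.49 g/cm³

Porosity at depth: phi = 0.68·exp(−0.606×2.5) = 0.68×0.2198 = 0.1495
Bulk density: ρ_b = (1−phi)ρ_g + phi·ρ_f = 0.8505×2.75 + 0.1495×1.03
       = 2.339 + 0.154 = 2.493 g/cm³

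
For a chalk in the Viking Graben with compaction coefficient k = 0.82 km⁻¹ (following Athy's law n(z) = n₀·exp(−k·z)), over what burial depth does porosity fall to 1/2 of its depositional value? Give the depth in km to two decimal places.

n/n₀ = 1/2 ⇒ exp(−k·z) = 1/2 ⇒ z = ln(2) / k
z = 0.6931 / 0.82 = 0.845 km

0.85 km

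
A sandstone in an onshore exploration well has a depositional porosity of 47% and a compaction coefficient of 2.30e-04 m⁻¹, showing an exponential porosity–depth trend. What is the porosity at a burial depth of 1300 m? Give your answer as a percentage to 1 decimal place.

Working in km (1 km = 1000 m; β in km⁻¹ = β in m⁻¹ × 1000):
φ = φ₀·exp(−β·Z) = 0.47 × exp(−0.23 × 1.3) = 0.47 × exp(−0.299)
  = 0.47 × 0.7416 = 0.3485

34.9%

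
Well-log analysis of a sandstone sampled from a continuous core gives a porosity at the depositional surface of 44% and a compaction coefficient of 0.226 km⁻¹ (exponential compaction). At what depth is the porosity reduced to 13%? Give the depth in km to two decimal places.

Invert Athy's law: Z = ln(φ₀/φ) / k
Z = ln(0.44/0.13) / 0.226 = ln(3.385) / 0.226 = 1.2192 / 0.226 = 5.395 km

5.39 km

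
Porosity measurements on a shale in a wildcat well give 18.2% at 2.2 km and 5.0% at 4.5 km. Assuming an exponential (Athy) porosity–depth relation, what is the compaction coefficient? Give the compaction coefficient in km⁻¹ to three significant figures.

0.562 km⁻¹

Athy: n(Z) = n₀ e^(−cZ) ⇒ n₁/n₂ = e^{c(Z₂−Z₁)} ⇒ c = ln(n₁/n₂)/(Z₂−Z₁)
c = ln(0.182/0.05) / (4.5 − 2.2) = ln(3.64) / 2.3 = 1.2920 / 2.3 = 0.5617 km⁻¹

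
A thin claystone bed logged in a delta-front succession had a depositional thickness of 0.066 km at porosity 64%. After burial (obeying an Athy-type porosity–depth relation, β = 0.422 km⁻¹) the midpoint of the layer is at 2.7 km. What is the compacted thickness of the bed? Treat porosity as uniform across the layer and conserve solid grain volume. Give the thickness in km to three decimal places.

0.030 km

Porosity at 2.7 km: φ = 0.64·exp(−0.422×2.7) = 0.2048
Solid-volume conservation: h(1−φ) = h₀(1−φ₀) ⇒ h = h₀·(1−φ₀)/(1−φ)
h = 0.066 × (1 − 0.64)/(1 − 0.2048) = 0.066 × 0.4527 = 0.0299 km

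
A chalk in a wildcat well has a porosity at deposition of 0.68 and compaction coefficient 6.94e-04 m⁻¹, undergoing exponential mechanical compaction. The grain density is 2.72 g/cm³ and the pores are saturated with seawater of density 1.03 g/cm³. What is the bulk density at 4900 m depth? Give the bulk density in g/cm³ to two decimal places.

2.68 g/cm³

Working in km (1 km = 1000 m; c in km⁻¹ = c in m⁻¹ × 1000):
Porosity at depth: n = 0.68·exp(−0.694×4.9) = 0.68×0.0334 = 0.0227
Bulk density: ρ_b = (1−n)ρ_g + n·ρ_f = 0.9773×2.72 + 0.0227×1.03
       = 2.658 + 0.023 = 2.682 g/cm³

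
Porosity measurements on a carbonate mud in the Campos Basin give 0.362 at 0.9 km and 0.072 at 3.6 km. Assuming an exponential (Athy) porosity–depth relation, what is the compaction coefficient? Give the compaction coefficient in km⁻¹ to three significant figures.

Athy: φ(Z) = φ₀ e^(−cZ) ⇒ φ₁/φ₂ = e^{c(Z₂−Z₁)} ⇒ c = ln(φ₁/φ₂)/(Z₂−Z₁)
c = ln(0.362/0.072) / (3.6 − 0.9) = ln(5.028) / 2.7 = 1.6150 / 2.7 = 0.5981 km⁻¹

0.598 km⁻¹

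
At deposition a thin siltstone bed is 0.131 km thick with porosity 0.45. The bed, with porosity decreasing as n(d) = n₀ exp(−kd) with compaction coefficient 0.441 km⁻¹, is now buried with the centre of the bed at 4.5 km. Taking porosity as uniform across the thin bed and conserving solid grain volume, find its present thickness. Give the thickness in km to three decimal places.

Porosity at 4.5 km: n = 0.45·exp(−0.441×4.5) = 0.0619
Solid-volume conservation: h(1−n) = h₀(1−n₀) ⇒ h = h₀·(1−n₀)/(1−n)
h = 0.131 × (1 − 0.45)/(1 − 0.0619) = 0.131 × 0.5863 = 0.0768 km

0.077 km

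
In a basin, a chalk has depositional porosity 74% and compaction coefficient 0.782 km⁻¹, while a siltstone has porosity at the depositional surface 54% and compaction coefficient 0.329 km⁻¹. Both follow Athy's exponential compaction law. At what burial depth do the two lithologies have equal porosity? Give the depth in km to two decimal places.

0.70 km

Set φ₀ₐ e^(−βₐz) = φ₀ᵦ e^(−βᵦz) ⇒ ln(φ₀ₐ/φ₀ᵦ) = (βₐ − βᵦ)·z
z = ln(0.74/0.54) / (0.782 − 0.329) = 0.3151 / 0.453 = 0.696 km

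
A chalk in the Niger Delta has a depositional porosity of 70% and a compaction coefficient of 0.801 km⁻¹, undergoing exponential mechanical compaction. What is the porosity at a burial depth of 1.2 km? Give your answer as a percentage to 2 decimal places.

n = n₀·exp(−k·z) = 0.7 × exp(−0.801 × 1.2) = 0.7 × exp(−0.9612)
  = 0.7 × 0.3824 = 0.2677

26.77%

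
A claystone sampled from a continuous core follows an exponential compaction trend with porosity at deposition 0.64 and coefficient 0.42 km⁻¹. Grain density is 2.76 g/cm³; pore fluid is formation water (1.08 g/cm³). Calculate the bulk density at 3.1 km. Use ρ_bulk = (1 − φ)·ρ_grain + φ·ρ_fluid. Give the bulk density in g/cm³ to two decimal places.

Porosity at depth: n = 0.64·exp(−0.42×3.1) = 0.64×0.2720 = 0.1741
Bulk density: ρ_b = (1−n)ρ_g + n·ρ_f = 0.8259×2.76 + 0.1741×1.08
       = 2.280 + 0.188 = 2.468 g/cm³

2.47 g/cm³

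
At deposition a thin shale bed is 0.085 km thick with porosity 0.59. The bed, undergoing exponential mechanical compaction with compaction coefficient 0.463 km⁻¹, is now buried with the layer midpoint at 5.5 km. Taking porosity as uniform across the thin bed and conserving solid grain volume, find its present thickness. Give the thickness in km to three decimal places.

Porosity at 5.5 km: φ = 0.59·exp(−0.463×5.5) = 0.0462
Solid-volume conservation: h(1−φ) = h₀(1−φ₀) ⇒ h = h₀·(1−φ₀)/(1−φ)
h = 0.085 × (1 − 0.59)/(1 − 0.0462) = 0.085 × 0.4299 = 0.0365 km

0.037 km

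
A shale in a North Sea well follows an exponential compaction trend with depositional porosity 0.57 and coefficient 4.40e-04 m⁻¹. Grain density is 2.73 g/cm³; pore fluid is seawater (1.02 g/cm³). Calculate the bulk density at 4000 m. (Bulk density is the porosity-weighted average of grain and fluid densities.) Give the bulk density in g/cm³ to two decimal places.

2.56 g/cm³

Working in km (1 km = 1000 m; c in km⁻¹ = c in m⁻¹ × 1000):
Porosity at depth: φ = 0.57·exp(−0.44×4) = 0.57×0.1720 = 0.0981
Bulk density: ρ_b = (1−φ)ρ_g + φ·ρ_f = 0.9019×2.73 + 0.0981×1.02
       = 2.462 + 0.100 = 2.562 g/cm³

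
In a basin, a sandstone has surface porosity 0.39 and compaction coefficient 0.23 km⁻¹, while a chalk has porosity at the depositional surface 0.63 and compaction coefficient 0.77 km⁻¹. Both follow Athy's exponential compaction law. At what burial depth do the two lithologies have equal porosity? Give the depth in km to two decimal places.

0.89 km

Set φ₀ₐ e^(−βₐZ) = φ₀ᵦ e^(−βᵦZ) ⇒ ln(φ₀ₐ/φ₀ᵦ) = (βₐ − βᵦ)·Z
Z = ln(0.39/0.63) / (0.23 − 0.77) = -0.4796 / -0.54 = 0.888 km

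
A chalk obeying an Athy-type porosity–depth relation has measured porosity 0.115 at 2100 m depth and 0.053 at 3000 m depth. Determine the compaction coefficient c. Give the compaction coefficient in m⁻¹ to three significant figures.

0.000861 m⁻¹

Working in km (1 km = 1000 m; c in km⁻¹ = c in m⁻¹ × 1000):
Athy: phi(d) = phi₀ e^(−cd) ⇒ phi₁/phi₂ = e^{c(d₂−d₁)} ⇒ c = ln(phi₁/phi₂)/(d₂−d₁)
c = ln(0.115/0.053) / (3 − 2.1) = ln(2.17) / 0.9 = 0.7746 / 0.9 = 0.8607 km⁻¹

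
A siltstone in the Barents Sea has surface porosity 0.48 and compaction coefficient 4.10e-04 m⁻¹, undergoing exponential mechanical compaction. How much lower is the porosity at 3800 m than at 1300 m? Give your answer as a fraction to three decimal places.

Working in km (1 km = 1000 m; k in km⁻¹ = k in m⁻¹ × 1000):
phi(1.3) = 0.48·e^(−0.41×1.3) = 0.2817
phi(3.8) = 0.48·e^(−0.41×3.8) = 0.1011
Δphi = 0.2817 − 0.1011 = 0.1806

0.181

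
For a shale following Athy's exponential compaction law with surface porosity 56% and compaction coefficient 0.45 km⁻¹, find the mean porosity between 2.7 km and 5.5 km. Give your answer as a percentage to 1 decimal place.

9.4%

⟨phi⟩ = (1/(Z₂−Z₁)) ∫ phi₀ e^(−βZ) dZ = phi₀·(e^(−β·Z₁) − e^(−β·Z₂)) / (β·(Z₂−Z₁))
e^(−0.45×2.7) = 0.2967; e^(−0.45×5.5) = 0.0842
⟨phi⟩ = 0.56 × (0.2967 − 0.0842) / (0.45 × 2.8) = 0.56 × 0.1687 = 0.0945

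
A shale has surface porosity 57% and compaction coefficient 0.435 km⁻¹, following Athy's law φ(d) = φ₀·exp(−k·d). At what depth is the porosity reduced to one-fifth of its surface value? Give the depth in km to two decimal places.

3.70 km

φ/φ₀ = 1/5 ⇒ exp(−k·d) = 1/5 ⇒ d = ln(5) / k
d = 1.6094 / 0.435 = 3.700 km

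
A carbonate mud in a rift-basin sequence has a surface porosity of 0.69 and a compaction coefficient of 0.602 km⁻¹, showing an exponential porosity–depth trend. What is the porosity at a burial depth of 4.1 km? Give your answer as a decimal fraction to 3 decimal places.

φ = φ₀·exp(−k·Z) = 0.69 × exp(−0.602 × 4.1) = 0.69 × exp(−2.468)
  = 0.69 × 0.0847 = 0.0585

0.058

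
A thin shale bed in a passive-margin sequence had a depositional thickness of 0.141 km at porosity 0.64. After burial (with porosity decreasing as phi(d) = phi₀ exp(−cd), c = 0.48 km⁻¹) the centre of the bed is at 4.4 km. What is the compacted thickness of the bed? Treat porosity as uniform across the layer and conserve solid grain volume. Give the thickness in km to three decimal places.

Porosity at 4.4 km: phi = 0.64·exp(−0.48×4.4) = 0.0774
Solid-volume conservation: h(1−phi) = h₀(1−phi₀) ⇒ h = h₀·(1−phi₀)/(1−phi)
h = 0.141 × (1 − 0.64)/(1 − 0.0774) = 0.141 × 0.3902 = 0.0550 km

0.055 km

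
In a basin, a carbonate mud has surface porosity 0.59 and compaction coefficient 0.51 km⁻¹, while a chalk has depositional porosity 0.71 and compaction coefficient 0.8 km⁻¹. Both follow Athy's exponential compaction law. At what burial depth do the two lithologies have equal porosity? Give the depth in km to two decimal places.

Set n₀ₐ e^(−βₐz) = n₀ᵦ e^(−βᵦz) ⇒ ln(n₀ₐ/n₀ᵦ) = (βₐ − βᵦ)·z
z = ln(0.59/0.71) / (0.51 − 0.8) = -0.1851 / -0.29 = 0.638 km

0.64 km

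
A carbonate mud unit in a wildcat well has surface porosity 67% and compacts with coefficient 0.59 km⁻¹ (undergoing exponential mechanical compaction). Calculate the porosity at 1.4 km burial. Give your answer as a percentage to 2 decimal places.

29.33%

phi = phi₀·exp(−c·d) = 0.67 × exp(−0.59 × 1.4) = 0.67 × exp(−0.826)
  = 0.67 × 0.4378 = 0.2933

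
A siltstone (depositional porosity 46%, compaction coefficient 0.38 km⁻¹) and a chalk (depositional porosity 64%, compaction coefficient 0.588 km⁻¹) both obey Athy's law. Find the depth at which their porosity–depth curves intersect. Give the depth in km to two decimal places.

Set phi₀ₐ e^(−βₐz) = phi₀ᵦ e^(−βᵦz) ⇒ ln(phi₀ₐ/phi₀ᵦ) = (βₐ − βᵦ)·z
z = ln(0.46/0.64) / (0.38 − 0.588) = -0.3302 / -0.208 = 1.588 km

1.59 km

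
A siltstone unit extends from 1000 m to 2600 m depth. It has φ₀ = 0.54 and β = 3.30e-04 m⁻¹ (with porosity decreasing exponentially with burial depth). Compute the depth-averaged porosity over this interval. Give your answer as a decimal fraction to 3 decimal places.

Working in km (1 km = 1000 m; β in km⁻¹ = β in m⁻¹ × 1000):
⟨φ⟩ = (1/(z₂−z₁)) ∫ φ₀ e^(−βz) dz = φ₀·(e^(−β·z₁) − e^(−β·z₂)) / (β·(z₂−z₁))
e^(−0.33×1) = 0.7189; e^(−0.33×2.6) = 0.4240
⟨φ⟩ = 0.54 × (0.7189 − 0.4240) / (0.33 × 1.6) = 0.54 × 0.5586 = 0.3016

0.302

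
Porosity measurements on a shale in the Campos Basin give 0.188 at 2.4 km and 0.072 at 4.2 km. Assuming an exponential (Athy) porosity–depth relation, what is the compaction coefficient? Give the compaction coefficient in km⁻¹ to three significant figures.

0.533 km⁻¹

Athy: phi(z) = phi₀ e^(−cz) ⇒ phi₁/phi₂ = e^{c(z₂−z₁)} ⇒ c = ln(phi₁/phi₂)/(z₂−z₁)
c = ln(0.188/0.072) / (4.2 − 2.4) = ln(2.611) / 1.8 = 0.9598 / 1.8 = 0.5332 km⁻¹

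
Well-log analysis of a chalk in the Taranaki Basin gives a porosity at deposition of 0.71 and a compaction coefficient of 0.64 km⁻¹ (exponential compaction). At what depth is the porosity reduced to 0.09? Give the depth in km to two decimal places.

3.23 km

Invert Athy's law: d = ln(phi₀/phi) / c
d = ln(0.71/0.09) / 0.64 = ln(7.889) / 0.64 = 2.0655 / 0.64 = 3.227 km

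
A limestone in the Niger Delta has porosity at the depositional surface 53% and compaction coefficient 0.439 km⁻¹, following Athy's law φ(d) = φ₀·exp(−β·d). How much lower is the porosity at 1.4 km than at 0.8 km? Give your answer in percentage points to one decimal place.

φ(0.8) = 0.53·e^(−0.439×0.8) = 0.3730
φ(1.4) = 0.53·e^(−0.439×1.4) = 0.2867
Δφ = 0.3730 − 0.2867 = 0.0864

8.6 percentage points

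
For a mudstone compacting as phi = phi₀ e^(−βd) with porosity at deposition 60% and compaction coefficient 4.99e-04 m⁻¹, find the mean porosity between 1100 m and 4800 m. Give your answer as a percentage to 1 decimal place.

Working in km (1 km = 1000 m; β in km⁻¹ = β in m⁻¹ × 1000):
⟨phi⟩ = (1/(d₂−d₁)) ∫ phi₀ e^(−βd) dd = phi₀·(e^(−β·d₁) − e^(−β·d₂)) / (β·(d₂−d₁))
e^(−0.499×1.1) = 0.5776; e^(−0.499×4.8) = 0.0912
⟨phi⟩ = 0.6 × (0.5776 − 0.0912) / (0.499 × 3.7) = 0.6 × 0.2635 = 0.1581

15.8%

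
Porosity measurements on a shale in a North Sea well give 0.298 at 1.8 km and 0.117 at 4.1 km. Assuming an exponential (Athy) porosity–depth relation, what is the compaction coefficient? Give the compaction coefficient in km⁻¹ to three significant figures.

Athy: n(z) = n₀ e^(−βz) ⇒ n₁/n₂ = e^{β(z₂−z₁)} ⇒ β = ln(n₁/n₂)/(z₂−z₁)
β = ln(0.298/0.117) / (4.1 − 1.8) = ln(2.547) / 2.3 = 0.9349 / 2.3 = 0.4065 km⁻¹

0.406 km⁻¹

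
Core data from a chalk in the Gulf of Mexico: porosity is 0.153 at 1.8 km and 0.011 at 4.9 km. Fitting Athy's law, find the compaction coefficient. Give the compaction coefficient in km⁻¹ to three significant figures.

Athy: φ(z) = φ₀ e^(−kz) ⇒ φ₁/φ₂ = e^{k(z₂−z₁)} ⇒ k = ln(φ₁/φ₂)/(z₂−z₁)
k = ln(0.153/0.011) / (4.9 − 1.8) = ln(13.91) / 3.1 = 2.6325 / 3.1 = 0.8492 km⁻¹

0.849 km⁻¹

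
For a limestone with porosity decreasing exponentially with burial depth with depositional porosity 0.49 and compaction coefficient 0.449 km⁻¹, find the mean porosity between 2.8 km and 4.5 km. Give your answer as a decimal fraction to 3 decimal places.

⟨φ⟩ = (1/(z₂−z₁)) ∫ φ₀ e^(−cz) dz = φ₀·(e^(−c·z₁) − e^(−c·z₂)) / (c·(z₂−z₁))
e^(−0.449×2.8) = 0.2844; e^(−0.449×4.5) = 0.1326
⟨φ⟩ = 0.49 × (0.2844 − 0.1326) / (0.449 × 1.7) = 0.49 × 0.1990 = 0.0975

0.097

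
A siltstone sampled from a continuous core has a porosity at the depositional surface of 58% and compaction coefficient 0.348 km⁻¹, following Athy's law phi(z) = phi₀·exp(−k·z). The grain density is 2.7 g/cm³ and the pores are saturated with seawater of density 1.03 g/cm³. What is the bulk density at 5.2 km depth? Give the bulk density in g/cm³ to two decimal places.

2.54 g/cm³

Porosity at depth: phi = 0.58·exp(−0.348×5.2) = 0.58×0.1637 = 0.0950
Bulk density: ρ_b = (1−phi)ρ_g + phi·ρ_f = 0.9050×2.7 + 0.0950×1.03
       = 2.444 + 0.098 = 2.541 g/cm³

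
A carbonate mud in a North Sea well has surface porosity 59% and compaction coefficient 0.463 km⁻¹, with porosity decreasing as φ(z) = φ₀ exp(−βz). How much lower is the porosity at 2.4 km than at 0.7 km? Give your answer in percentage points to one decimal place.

23.2 percentage points

φ(0.7) = 0.59·e^(−0.463×0.7) = 0.4267
φ(2.4) = 0.59·e^(−0.463×2.4) = 0.1942
Δφ = 0.4267 − 0.1942 = 0.2325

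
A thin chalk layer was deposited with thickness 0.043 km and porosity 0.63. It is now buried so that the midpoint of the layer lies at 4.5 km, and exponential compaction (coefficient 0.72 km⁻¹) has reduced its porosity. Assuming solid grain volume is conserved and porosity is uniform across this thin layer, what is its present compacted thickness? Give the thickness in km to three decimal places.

0.016 km

Porosity at 4.5 km: φ = 0.63·exp(−0.72×4.5) = 0.0247
Solid-volume conservation: h(1−φ) = h₀(1−φ₀) ⇒ h = h₀·(1−φ₀)/(1−φ)
h = 0.043 × (1 − 0.63)/(1 − 0.0247) = 0.043 × 0.3794 = 0.0163 km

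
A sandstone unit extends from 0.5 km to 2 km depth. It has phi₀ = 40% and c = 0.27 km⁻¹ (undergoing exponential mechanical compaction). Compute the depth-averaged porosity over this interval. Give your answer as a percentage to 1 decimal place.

⟨phi⟩ = (1/(Z₂−Z₁)) ∫ phi₀ e^(−cZ) dZ = phi₀·(e^(−c·Z₁) − e^(−c·Z₂)) / (c·(Z₂−Z₁))
e^(−0.27×0.5) = 0.8737; e^(−0.27×2) = 0.5827
⟨phi⟩ = 0.4 × (0.8737 − 0.5827) / (0.27 × 1.5) = 0.4 × 0.7184 = 0.2874

28.7%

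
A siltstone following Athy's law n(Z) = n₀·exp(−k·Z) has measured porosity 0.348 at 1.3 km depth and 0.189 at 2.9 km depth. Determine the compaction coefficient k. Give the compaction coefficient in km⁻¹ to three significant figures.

Athy: n(Z) = n₀ e^(−kZ) ⇒ n₁/n₂ = e^{k(Z₂−Z₁)} ⇒ k = ln(n₁/n₂)/(Z₂−Z₁)
k = ln(0.348/0.189) / (2.9 − 1.3) = ln(1.841) / 1.6 = 0.6105 / 1.6 = 0.3815 km⁻¹

0.382 km⁻¹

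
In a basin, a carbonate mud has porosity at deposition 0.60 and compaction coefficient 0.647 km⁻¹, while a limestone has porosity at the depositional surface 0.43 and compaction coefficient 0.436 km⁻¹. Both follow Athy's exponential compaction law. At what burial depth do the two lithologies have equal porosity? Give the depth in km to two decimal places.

Set n₀ₐ e^(−kₐd) = n₀ᵦ e^(−kᵦd) ⇒ ln(n₀ₐ/n₀ᵦ) = (kₐ − kᵦ)·d
d = ln(0.6/0.43) / (0.647 − 0.436) = 0.3331 / 0.211 = 1.579 km

1.58 km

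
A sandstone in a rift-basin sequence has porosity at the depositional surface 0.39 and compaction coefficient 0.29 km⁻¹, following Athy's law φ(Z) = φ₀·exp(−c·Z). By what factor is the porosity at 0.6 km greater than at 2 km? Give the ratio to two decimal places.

1.50

φ(Z₁)/φ(Z₂) = e^(−c·Z₁)/e^(−c·Z₂) = e^{c(Z₂−Z₁)}
= exp(0.29 × 1.4) = exp(0.406) = 1.5008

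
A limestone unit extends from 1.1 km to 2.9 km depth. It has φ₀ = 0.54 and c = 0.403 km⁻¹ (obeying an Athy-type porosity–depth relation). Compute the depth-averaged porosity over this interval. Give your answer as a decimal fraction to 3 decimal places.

⟨φ⟩ = (1/(Z₂−Z₁)) ∫ φ₀ e^(−cZ) dZ = φ₀·(e^(−c·Z₁) − e^(−c·Z₂)) / (c·(Z₂−Z₁))
e^(−0.403×1.1) = 0.6419; e^(−0.403×2.9) = 0.3108
⟨φ⟩ = 0.54 × (0.6419 − 0.3108) / (0.403 × 1.8) = 0.54 × 0.4565 = 0.2465

0.247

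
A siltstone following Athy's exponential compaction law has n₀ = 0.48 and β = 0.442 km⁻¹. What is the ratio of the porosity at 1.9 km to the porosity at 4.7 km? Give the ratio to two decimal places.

3.45

n(z₁)/n(z₂) = e^(−β·z₁)/e^(−β·z₂) = e^{β(z₂−z₁)}
= exp(0.442 × 2.8) = exp(1.238) = 3.4473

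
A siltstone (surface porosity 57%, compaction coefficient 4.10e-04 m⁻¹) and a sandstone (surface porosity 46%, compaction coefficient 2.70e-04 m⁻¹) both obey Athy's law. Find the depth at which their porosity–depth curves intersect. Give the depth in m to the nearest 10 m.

Working in km (1 km = 1000 m; β in km⁻¹ = β in m⁻¹ × 1000):
Set phi₀ₐ e^(−βₐZ) = phi₀ᵦ e^(−βᵦZ) ⇒ ln(phi₀ₐ/phi₀ᵦ) = (βₐ − βᵦ)·Z
Z = ln(0.57/0.46) / (0.41 − 0.27) = 0.2144 / 0.14 = 1.531 km

1530 m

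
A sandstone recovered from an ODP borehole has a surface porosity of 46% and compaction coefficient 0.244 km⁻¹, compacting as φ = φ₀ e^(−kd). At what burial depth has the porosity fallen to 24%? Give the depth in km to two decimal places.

2.67 km

Invert Athy's law: d = ln(φ₀/φ) / k
d = ln(0.46/0.24) / 0.244 = ln(1.917) / 0.244 = 0.6506 / 0.244 = 2.666 km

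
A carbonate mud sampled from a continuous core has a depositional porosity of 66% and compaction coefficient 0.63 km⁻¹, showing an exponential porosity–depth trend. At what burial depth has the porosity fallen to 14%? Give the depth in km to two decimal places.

Invert Athy's law: d = ln(phi₀/phi) / k
d = ln(0.66/0.14) / 0.63 = ln(4.714) / 0.63 = 1.5506 / 0.63 = 2.461 km

2.46 km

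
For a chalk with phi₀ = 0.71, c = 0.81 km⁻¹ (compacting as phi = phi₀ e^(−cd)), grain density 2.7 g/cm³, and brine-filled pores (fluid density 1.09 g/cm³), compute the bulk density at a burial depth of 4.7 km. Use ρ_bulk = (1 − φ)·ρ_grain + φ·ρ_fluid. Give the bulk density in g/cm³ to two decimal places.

2.67 g/cm³

Porosity at depth: phi = 0.71·exp(−0.81×4.7) = 0.71×0.0222 = 0.0158
Bulk density: ρ_b = (1−phi)ρ_g + phi·ρ_f = 0.9842×2.7 + 0.0158×1.09
       = 2.657 + 0.017 = 2.675 g/cm³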